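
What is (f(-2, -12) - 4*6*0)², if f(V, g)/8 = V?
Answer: 256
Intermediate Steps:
f(V, g) = 8*V
(f(-2, -12) - 4*6*0)² = (8*(-2) - 4*6*0)² = (-16 - 24*0)² = (-16 + 0)² = (-16)² = 256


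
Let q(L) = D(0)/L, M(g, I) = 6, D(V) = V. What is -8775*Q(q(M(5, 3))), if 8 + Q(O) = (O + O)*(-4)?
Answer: 70200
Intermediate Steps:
q(L) = 0 (q(L) = 0/L = 0)
Q(O) = -8 - 8*O (Q(O) = -8 + (O + O)*(-4) = -8 + (2*O)*(-4) = -8 - 8*O)
-8775*Q(q(M(5, 3))) = -8775*(-8 - 8*0) = -8775*(-8 + 0) = -8775*(-8) = 70200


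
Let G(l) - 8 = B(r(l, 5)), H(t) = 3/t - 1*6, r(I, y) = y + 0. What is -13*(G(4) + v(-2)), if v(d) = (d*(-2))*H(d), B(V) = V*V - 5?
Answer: 26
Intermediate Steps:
r(I, y) = y
H(t) = -6 + 3/t (H(t) = 3/t - 6 = -6 + 3/t)
B(V) = -5 + V**2 (B(V) = V**2 - 5 = -5 + V**2)
v(d) = -2*d*(-6 + 3/d) (v(d) = (d*(-2))*(-6 + 3/d) = (-2*d)*(-6 + 3/d) = -2*d*(-6 + 3/d))
G(l) = 28 (G(l) = 8 + (-5 + 5**2) = 8 + (-5 + 25) = 8 + 20 = 28)
-13*(G(4) + v(-2)) = -13*(28 + (-6 + 12*(-2))) = -13*(28 + (-6 - 24)) = -13*(28 - 30) = -13*(-2) = 26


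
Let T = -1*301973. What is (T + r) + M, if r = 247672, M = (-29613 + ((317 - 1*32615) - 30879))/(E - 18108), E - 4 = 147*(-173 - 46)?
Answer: -2731084607/50297 ≈ -54299.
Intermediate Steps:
E = -32189 (E = 4 + 147*(-173 - 46) = 4 + 147*(-219) = 4 - 32193 = -32189)
M = 92790/50297 (M = (-29613 + ((317 - 1*32615) - 30879))/(-32189 - 18108) = (-29613 + ((317 - 32615) - 30879))/(-50297) = (-29613 + (-32298 - 30879))*(-1/50297) = (-29613 - 63177)*(-1/50297) = -92790*(-1/50297) = 92790/50297 ≈ 1.8448)
T = -301973
(T + r) + M = (-301973 + 247672) + 92790/50297 = -54301 + 92790/50297 = -2731084607/50297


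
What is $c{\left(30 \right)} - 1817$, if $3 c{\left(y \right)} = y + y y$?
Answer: $-1507$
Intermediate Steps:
$c{\left(y \right)} = \frac{y}{3} + \frac{y^{2}}{3}$ ($c{\left(y \right)} = \frac{y + y y}{3} = \frac{y + y^{2}}{3} = \frac{y}{3} + \frac{y^{2}}{3}$)
$c{\left(30 \right)} - 1817 = \frac{1}{3} \cdot 30 \left(1 + 30\right) - 1817 = \frac{1}{3} \cdot 30 \cdot 31 - 1817 = 310 - 1817 = -1507$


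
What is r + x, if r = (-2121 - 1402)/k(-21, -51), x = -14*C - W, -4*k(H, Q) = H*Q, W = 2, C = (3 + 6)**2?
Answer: -1202564/1071 ≈ -1122.8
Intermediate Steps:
C = 81 (C = 9**2 = 81)
k(H, Q) = -H*Q/4
x = -1136 (x = -14*81 - 1*2 = -1134 - 2 = -1136)
r = 14092/1071 (r = (-2121 - 1402)/((-1/4*(-21)*(-51))) = -3523/(-1071/4) = -3523*(-4/1071) = 14092/1071 ≈ 13.158)
r + x = 14092/1071 - 1136 = -1202564/1071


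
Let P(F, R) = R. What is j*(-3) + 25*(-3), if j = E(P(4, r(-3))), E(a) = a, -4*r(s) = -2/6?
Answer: -301/4 ≈ -75.250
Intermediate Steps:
r(s) = 1/12 (r(s) = -(-1)/(2*6) = -¼*(-⅓) = 1/12)
j = 1/12 ≈ 0.083333
j*(-3) + 25*(-3) = (1/12)*(-3) + 25*(-3) = -¼ - 75 = -301/4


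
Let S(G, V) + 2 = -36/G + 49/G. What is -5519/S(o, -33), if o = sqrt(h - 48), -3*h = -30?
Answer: 419444/321 - 71747*I*sqrt(38)/321 ≈ 1306.7 - 1377.8*I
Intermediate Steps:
h = 10 (h = -1/3*(-30) = 10)
o = I*sqrt(38) (o = sqrt(10 - 48) = sqrt(-38) = I*sqrt(38) ≈ 6.1644*I)
S(G, V) = -2 + 13/G (S(G, V) = -2 + (-36/G + 49/G) = -2 + 13/G)
-5519/S(o, -33) = -5519/(-2 + 13/((I*sqrt(38)))) = -5519/(-2 + 13*(-I*sqrt(38)/38)) = -5519/(-2 - 13*I*sqrt(38)/38)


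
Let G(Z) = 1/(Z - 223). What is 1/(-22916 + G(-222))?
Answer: -445/10197621 ≈ -4.3638e-5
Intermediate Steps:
G(Z) = 1/(-223 + Z)
1/(-22916 + G(-222)) = 1/(-22916 + 1/(-223 - 222)) = 1/(-22916 + 1/(-445)) = 1/(-22916 - 1/445) = 1/(-10197621/445) = -445/10197621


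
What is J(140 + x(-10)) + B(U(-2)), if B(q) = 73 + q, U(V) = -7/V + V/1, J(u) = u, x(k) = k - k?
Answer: 429/2 ≈ 214.50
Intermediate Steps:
x(k) = 0
U(V) = V - 7/V (U(V) = -7/V + V*1 = -7/V + V = V - 7/V)
J(140 + x(-10)) + B(U(-2)) = (140 + 0) + (73 + (-2 - 7/(-2))) = 140 + (73 + (-2 - 7*(-1/2))) = 140 + (73 + (-2 + 7/2)) = 140 + (73 + 3/2) = 140 + 149/2 = 429/2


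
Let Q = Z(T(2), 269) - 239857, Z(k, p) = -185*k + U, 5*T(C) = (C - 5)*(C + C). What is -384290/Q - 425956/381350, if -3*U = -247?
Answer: 33453493537/68451562300 ≈ 0.48872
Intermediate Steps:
U = 247/3 (U = -⅓*(-247) = 247/3 ≈ 82.333)
T(C) = 2*C*(-5 + C)/5 (T(C) = ((C - 5)*(C + C))/5 = ((-5 + C)*(2*C))/5 = (2*C*(-5 + C))/5 = 2*C*(-5 + C)/5)
Z(k, p) = 247/3 - 185*k (Z(k, p) = -185*k + 247/3 = 247/3 - 185*k)
Q = -717992/3 (Q = (247/3 - 74*2*(-5 + 2)) - 239857 = (247/3 - 74*2*(-3)) - 239857 = (247/3 - 185*(-12/5)) - 239857 = (247/3 + 444) - 239857 = 1579/3 - 239857 = -717992/3 ≈ -2.3933e+5)
-384290/Q - 425956/381350 = -384290/(-717992/3) - 425956/381350 = -384290*(-3/717992) - 425956*1/381350 = 576435/358996 - 212978/190675 = 33453493537/68451562300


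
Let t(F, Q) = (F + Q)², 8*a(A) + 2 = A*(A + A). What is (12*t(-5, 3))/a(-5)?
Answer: 8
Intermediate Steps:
a(A) = -¼ + A²/4 (a(A) = -¼ + (A*(A + A))/8 = -¼ + (A*(2*A))/8 = -¼ + (2*A²)/8 = -¼ + A²/4)
(12*t(-5, 3))/a(-5) = (12*(-5 + 3)²)/(-¼ + (¼)*(-5)²) = (12*(-2)²)/(-¼ + (¼)*25) = (12*4)/(-¼ + 25/4) = 48/6 = 48*(⅙) = 8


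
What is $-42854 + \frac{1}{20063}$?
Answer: $- \frac{859779801}{20063} \approx -42854.0$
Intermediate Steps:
$-42854 + \frac{1}{20063} = - \frac{859779801}{20063}$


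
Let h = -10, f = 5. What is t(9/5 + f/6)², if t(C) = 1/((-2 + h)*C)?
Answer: 25/24964 ≈ 0.0010014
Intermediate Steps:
t(C) = -1/(12*C) (t(C) = 1/((-2 - 10)*C) = 1/((-12)*C) = -1/(12*C))
t(9/5 + f/6)² = (-1/(12*(9/5 + 5/6)))² = (-1/(12*(9*(⅕) + 5*(⅙))))² = (-1/(12*(9/5 + ⅚)))² = (-1/(12*79/30))² = (-1/12*30/79)² = (-5/158)² = 25/24964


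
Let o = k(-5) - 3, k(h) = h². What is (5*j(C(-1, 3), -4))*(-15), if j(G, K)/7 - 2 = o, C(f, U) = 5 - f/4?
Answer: -12600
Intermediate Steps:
C(f, U) = 5 - f/4
o = 22 (o = (-5)² - 3 = 25 - 3 = 22)
j(G, K) = 168 (j(G, K) = 14 + 7*22 = 14 + 154 = 168)
(5*j(C(-1, 3), -4))*(-15) = (5*168)*(-15) = 840*(-15) = -12600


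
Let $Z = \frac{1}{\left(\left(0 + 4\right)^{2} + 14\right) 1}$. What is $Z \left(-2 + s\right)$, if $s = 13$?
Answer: $\frac{11}{30} \approx 0.36667$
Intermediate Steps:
$Z = \frac{1}{30}$ ($Z = \frac{1}{4^{2} + 14} \cdot 1 = \frac{1}{16 + 14} \cdot 1 = \frac{1}{30} \cdot 1 = \frac{1}{30} \approx 0.033333$)
$Z \left(-2 + s\right) = \frac{-2 + 13}{30} = \frac{1}{30} \cdot 11 = \frac{11}{30}$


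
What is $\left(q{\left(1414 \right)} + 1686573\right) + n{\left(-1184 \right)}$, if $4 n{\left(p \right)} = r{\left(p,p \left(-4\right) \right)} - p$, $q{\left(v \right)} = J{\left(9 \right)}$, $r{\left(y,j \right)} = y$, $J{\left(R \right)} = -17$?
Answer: $1686556$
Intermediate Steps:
$q{\left(v \right)} = -17$
$n{\left(p \right)} = 0$ ($n{\left(p \right)} = \frac{p - p}{4} = \frac{1}{4} \cdot 0 = 0$)
$\left(q{\left(1414 \right)} + 1686573\right) + n{\left(-1184 \right)} = \left(-17 + 1686573\right) + 0 = 1686556 + 0 = 1686556$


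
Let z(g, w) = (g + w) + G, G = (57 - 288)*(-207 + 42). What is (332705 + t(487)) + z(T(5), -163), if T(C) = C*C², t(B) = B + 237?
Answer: 371506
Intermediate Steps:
G = 38115 (G = -231*(-165) = 38115)
t(B) = 237 + B
T(C) = C³
z(g, w) = 38115 + g + w (z(g, w) = (g + w) + 38115 = 38115 + g + w)
(332705 + t(487)) + z(T(5), -163) = (332705 + (237 + 487)) + (38115 + 5³ - 163) = (332705 + 724) + (38115 + 125 - 163) = 333429 + 38077 = 371506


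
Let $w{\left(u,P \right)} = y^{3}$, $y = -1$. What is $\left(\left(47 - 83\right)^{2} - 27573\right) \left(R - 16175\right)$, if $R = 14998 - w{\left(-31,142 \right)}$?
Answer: $30901752$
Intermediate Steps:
$w{\left(u,P \right)} = -1$ ($w{\left(u,P \right)} = \left(-1\right)^{3} = -1$)
$R = 14999$ ($R = 14998 - -1 = 14998 + 1 = 14999$)
$\left(\left(47 - 83\right)^{2} - 27573\right) \left(R - 16175\right) = \left(\left(47 - 83\right)^{2} - 27573\right) \left(14999 - 16175\right) = \left(\left(-36\right)^{2} - 27573\right) \left(-1176\right) = \left(1296 - 27573\right) \left(-1176\right) = \left(-26277\right) \left(-1176\right) = 30901752$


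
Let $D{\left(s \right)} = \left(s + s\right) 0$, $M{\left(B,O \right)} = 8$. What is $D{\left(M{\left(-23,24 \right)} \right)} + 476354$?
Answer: $476354$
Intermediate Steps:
$D{\left(s \right)} = 0$ ($D{\left(s \right)} = 2 s 0 = 0$)
$D{\left(M{\left(-23,24 \right)} \right)} + 476354 = 0 + 476354 = 476354$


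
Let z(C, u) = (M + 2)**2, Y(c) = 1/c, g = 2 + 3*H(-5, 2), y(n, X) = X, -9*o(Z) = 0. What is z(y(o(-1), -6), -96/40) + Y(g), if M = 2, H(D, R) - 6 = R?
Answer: 417/26 ≈ 16.038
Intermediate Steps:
H(D, R) = 6 + R
o(Z) = 0 (o(Z) = -1/9*0 = 0)
g = 26 (g = 2 + 3*(6 + 2) = 2 + 3*8 = 2 + 24 = 26)
z(C, u) = 16 (z(C, u) = (2 + 2)**2 = 4**2 = 16)
z(y(o(-1), -6), -96/40) + Y(g) = 16 + 1/26 = 417/26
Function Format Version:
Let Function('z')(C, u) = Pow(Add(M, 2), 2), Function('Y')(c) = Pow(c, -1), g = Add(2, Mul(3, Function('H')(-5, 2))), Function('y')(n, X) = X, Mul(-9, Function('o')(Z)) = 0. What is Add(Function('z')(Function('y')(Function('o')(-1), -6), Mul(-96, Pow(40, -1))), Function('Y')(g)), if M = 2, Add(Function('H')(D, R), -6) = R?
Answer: Rational(417, 26) ≈ 16.038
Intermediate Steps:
Function('H')(D, R) = Add(6, R)
Function('o')(Z) = 0 (Function('o')(Z) = Mul(Rational(-1, 9), 0) = 0)
g = 26 (g = Add(2, Mul(3, Add(6, 2))) = Add(2, Mul(3, 8)) = Add(2, 24) = 26)
Function('z')(C, u) = 16 (Function('z')(C, u) = Pow(Add(2, 2), 2) = Pow(4, 2) = 16)
Add(Function('z')(Function('y')(Function('o')(-1), -6), Mul(-96, Pow(40, -1))), Function('Y')(g)) = Add(16, Pow(26, -1)) = Add(16, Rational(1, 26)) = Rational(417, 26)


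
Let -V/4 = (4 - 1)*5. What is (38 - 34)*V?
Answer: -240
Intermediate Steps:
V = -60 (V = -4*(4 - 1)*5 = -12*5 = -4*15 = -60)
(38 - 34)*V = (38 - 34)*(-60) = 4*(-60) = -240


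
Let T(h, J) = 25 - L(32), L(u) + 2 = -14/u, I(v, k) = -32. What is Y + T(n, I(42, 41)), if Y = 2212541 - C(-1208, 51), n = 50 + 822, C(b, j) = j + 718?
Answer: 35388791/16 ≈ 2.2118e+6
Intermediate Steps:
C(b, j) = 718 + j
L(u) = -2 - 14/u
n = 872
Y = 2211772 (Y = 2212541 - (718 + 51) = 2212541 - 1*769 = 2212541 - 769 = 2211772)
T(h, J) = 439/16 (T(h, J) = 25 - (-2 - 14/32) = 25 - (-2 - 14*1/32) = 25 - (-2 - 7/16) = 25 - 1*(-39/16) = 25 + 39/16 = 439/16)
Y + T(n, I(42, 41)) = 2211772 + 439/16 = 35388791/16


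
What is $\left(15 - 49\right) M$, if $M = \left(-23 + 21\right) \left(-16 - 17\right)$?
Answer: $-2244$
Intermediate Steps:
$M = 66$ ($M = \left(-2\right) \left(-33\right) = 66$)
$\left(15 - 49\right) M = \left(15 - 49\right) 66 = \left(-34\right) 66 = -2244$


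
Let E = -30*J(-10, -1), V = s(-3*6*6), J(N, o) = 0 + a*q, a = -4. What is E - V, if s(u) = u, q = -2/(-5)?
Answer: 156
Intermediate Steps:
q = ⅖ (q = -2*(-⅕) = ⅖ ≈ 0.40000)
J(N, o) = -8/5 (J(N, o) = 0 - 4*⅖ = 0 - 8/5 = -8/5)
V = -108 (V = -3*6*6 = -18*6 = -108)
E = 48 (E = -30*(-8/5) = 48)
E - V = 48 - 1*(-108) = 48 + 108 = 156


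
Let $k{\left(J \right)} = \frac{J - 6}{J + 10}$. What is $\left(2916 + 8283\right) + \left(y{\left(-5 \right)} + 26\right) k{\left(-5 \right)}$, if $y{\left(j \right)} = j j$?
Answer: $\frac{55434}{5} \approx 11087.0$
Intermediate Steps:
$y{\left(j \right)} = j^{2}$
$k{\left(J \right)} = \frac{-6 + J}{10 + J}$
$\left(2916 + 8283\right) + \left(y{\left(-5 \right)} + 26\right) k{\left(-5 \right)} = \left(2916 + 8283\right) + \left(\left(-5\right)^{2} + 26\right) \frac{-6 - 5}{10 - 5} = 11199 + \left(25 + 26\right) \frac{1}{5} \left(-11\right) = 11199 + 51 \cdot \frac{1}{5} \left(-11\right) = 11199 + 51 \left(- \frac{11}{5}\right) = 11199 - \frac{561}{5} = \frac{55434}{5}$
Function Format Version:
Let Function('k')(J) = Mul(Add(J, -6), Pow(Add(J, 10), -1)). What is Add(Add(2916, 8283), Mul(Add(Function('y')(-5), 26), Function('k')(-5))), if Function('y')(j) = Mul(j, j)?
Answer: Rational(55434, 5) ≈ 11087.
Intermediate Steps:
Function('y')(j) = Pow(j, 2)
Function('k')(J) = Mul(Pow(Add(10, J), -1), Add(-6, J)) (Function('k')(J) = Mul(Add(-6, J), Pow(Add(10, J), -1)) = Mul(Pow(Add(10, J), -1), Add(-6, J)))
Add(Add(2916, 8283), Mul(Add(Function('y')(-5), 26), Function('k')(-5))) = Add(Add(2916, 8283), Mul(Add(Pow(-5, 2), 26), Mul(Pow(Add(10, -5), -1), Add(-6, -5)))) = Add(11199, Mul(Add(25, 26), Mul(Pow(5, -1), -11))) = Add(11199, Mul(51, Mul(Rational(1, 5), -11))) = Add(11199, Mul(51, Rational(-11, 5))) = Add(11199, Rational(-561, 5)) = Rational(55434, 5)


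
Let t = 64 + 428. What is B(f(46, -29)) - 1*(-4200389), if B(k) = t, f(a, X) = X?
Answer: 4200881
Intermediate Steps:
t = 492
B(k) = 492
B(f(46, -29)) - 1*(-4200389) = 492 - 1*(-4200389) = 492 + 4200389 = 4200881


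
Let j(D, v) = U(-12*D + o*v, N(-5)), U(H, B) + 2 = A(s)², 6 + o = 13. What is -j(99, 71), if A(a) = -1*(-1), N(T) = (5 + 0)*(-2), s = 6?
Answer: 1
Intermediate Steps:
o = 7 (o = -6 + 13 = 7)
N(T) = -10 (N(T) = 5*(-2) = -10)
A(a) = 1
U(H, B) = -1 (U(H, B) = -2 + 1² = -2 + 1 = -1)
j(D, v) = -1
-j(99, 71) = -1*(-1) = 1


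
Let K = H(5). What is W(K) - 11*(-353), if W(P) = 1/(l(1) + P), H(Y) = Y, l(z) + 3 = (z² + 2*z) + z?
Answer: 23299/6 ≈ 3883.2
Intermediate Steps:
l(z) = -3 + z² + 3*z (l(z) = -3 + ((z² + 2*z) + z) = -3 + (z² + 3*z) = -3 + z² + 3*z)
K = 5
W(P) = 1/(1 + P) (W(P) = 1/((-3 + 1² + 3*1) + P) = 1/((-3 + 1 + 3) + P) = 1/(1 + P))
W(K) - 11*(-353) = 1/(1 + 5) - 11*(-353) = 1/6 + 3883 = ⅙ + 3883 = 23299/6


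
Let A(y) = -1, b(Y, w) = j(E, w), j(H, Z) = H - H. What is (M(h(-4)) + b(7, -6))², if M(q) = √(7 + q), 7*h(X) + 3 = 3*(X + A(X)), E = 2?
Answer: 31/7 ≈ 4.4286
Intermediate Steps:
j(H, Z) = 0
b(Y, w) = 0
h(X) = -6/7 + 3*X/7 (h(X) = -3/7 + (3*(X - 1))/7 = -3/7 + (3*(-1 + X))/7 = -3/7 + (-3 + 3*X)/7 = -3/7 + (-3/7 + 3*X/7) = -6/7 + 3*X/7)
(M(h(-4)) + b(7, -6))² = (√(7 + (-6/7 + (3/7)*(-4))) + 0)² = (√(7 + (-6/7 - 12/7)) + 0)² = (√(7 - 18/7) + 0)² = (√(31/7) + 0)² = (√217/7 + 0)² = (√217/7)² = 31/7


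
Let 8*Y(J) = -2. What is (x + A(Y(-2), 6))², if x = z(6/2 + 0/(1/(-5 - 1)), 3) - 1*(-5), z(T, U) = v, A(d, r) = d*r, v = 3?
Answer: 169/4 ≈ 42.250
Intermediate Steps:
Y(J) = -¼ (Y(J) = (⅛)*(-2) = -¼)
z(T, U) = 3
x = 8 (x = 3 - 1*(-5) = 3 + 5 = 8)
(x + A(Y(-2), 6))² = (8 - ¼*6)² = (8 - 3/2)² = (13/2)² = 169/4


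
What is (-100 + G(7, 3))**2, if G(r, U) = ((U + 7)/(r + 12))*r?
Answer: 3348900/361 ≈ 9276.7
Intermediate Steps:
G(r, U) = r*(7 + U)/(12 + r) (G(r, U) = ((7 + U)/(12 + r))*r = r*(7 + U)/(12 + r))
(-100 + G(7, 3))**2 = (-100 + 7*(7 + 3)/(12 + 7))**2 = (-100 + 7*10/19)**2 = (-100 + 7*(1/19)*10)**2 = (-100 + 70/19)**2 = (-1830/19)**2 = 3348900/361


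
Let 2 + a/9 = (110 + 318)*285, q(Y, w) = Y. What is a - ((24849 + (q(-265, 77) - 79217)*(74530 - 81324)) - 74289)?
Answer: -538853466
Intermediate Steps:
a = 1097802 (a = -18 + 9*((110 + 318)*285) = -18 + 9*(428*285) = -18 + 9*121980 = -18 + 1097820 = 1097802)
a - ((24849 + (q(-265, 77) - 79217)*(74530 - 81324)) - 74289) = 1097802 - ((24849 + (-265 - 79217)*(74530 - 81324)) - 74289) = 1097802 - ((24849 - 79482*(-6794)) - 74289) = 1097802 - ((24849 + 540000708) - 74289) = 1097802 - (540025557 - 74289) = 1097802 - 1*539951268 = 1097802 - 539951268 = -538853466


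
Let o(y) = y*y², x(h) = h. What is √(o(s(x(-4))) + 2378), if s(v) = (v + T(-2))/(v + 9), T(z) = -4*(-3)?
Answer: √1488810/25 ≈ 48.807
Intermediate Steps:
T(z) = 12
s(v) = (12 + v)/(9 + v) (s(v) = (v + 12)/(v + 9) = (12 + v)/(9 + v))
o(y) = y³
√(o(s(x(-4))) + 2378) = √(((12 - 4)/(9 - 4))³ + 2378) = √((8/5)³ + 2378) = √(512/125 + 2378) = √(297762/125) = √1488810/25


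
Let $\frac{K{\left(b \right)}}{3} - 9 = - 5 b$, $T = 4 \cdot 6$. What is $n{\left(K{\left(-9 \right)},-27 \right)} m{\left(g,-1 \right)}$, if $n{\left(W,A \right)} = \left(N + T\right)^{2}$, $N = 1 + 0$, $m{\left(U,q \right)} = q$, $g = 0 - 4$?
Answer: $-625$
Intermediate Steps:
$g = -4$
$T = 24$
$K{\left(b \right)} = 27 - 15 b$ ($K{\left(b \right)} = 27 + 3 \left(- 5 b\right) = 27 - 15 b$)
$N = 1$
$n{\left(W,A \right)} = 625$ ($n{\left(W,A \right)} = \left(1 + 24\right)^{2} = 25^{2} = 625$)
$n{\left(K{\left(-9 \right)},-27 \right)} m{\left(g,-1 \right)} = 625 \left(-1\right) = -625$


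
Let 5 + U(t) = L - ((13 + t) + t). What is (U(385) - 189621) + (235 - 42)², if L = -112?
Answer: -153272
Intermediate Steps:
U(t) = -130 - 2*t (U(t) = -5 + (-112 - ((13 + t) + t)) = -5 + (-112 - (13 + 2*t)) = -5 + (-112 + (-13 - 2*t)) = -5 + (-125 - 2*t) = -130 - 2*t)
(U(385) - 189621) + (235 - 42)² = ((-130 - 2*385) - 189621) + (235 - 42)² = ((-130 - 770) - 189621) + 193² = (-900 - 189621) + 37249 = -190521 + 37249 = -153272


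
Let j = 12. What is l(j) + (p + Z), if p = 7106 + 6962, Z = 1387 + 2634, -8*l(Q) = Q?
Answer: 36175/2 ≈ 18088.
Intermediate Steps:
l(Q) = -Q/8
Z = 4021
p = 14068
l(j) + (p + Z) = -1/8*12 + (14068 + 4021) = -3/2 + 18089 = 36175/2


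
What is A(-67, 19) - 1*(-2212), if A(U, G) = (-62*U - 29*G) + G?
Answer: 5834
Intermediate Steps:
A(U, G) = -62*U - 28*G
A(-67, 19) - 1*(-2212) = (-62*(-67) - 28*19) - 1*(-2212) = (4154 - 532) + 2212 = 3622 + 2212 = 5834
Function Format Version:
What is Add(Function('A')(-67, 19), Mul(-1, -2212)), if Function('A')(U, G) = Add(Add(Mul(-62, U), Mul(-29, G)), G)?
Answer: 5834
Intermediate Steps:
Function('A')(U, G) = Add(Mul(-62, U), Mul(-28, G))
Add(Function('A')(-67, 19), Mul(-1, -2212)) = Add(Add(Mul(-62, -67), Mul(-28, 19)), Mul(-1, -2212)) = Add(Add(4154, -532), 2212) = Add(3622, 2212) = 5834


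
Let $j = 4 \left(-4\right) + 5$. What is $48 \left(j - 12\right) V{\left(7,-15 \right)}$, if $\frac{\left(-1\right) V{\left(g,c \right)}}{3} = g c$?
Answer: $-347760$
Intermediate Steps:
$V{\left(g,c \right)} = - 3 c g$ ($V{\left(g,c \right)} = - 3 g c = - 3 c g$)
$j = -11$ ($j = -16 + 5 = -11$)
$48 \left(j - 12\right) V{\left(7,-15 \right)} = 48 \left(-11 - 12\right) \left(\left(-3\right) \left(-15\right) 7\right) = 48 \left(-23\right) 315 = \left(-1104\right) 315 = -347760$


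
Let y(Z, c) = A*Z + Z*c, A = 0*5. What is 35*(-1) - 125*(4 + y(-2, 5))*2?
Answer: 1465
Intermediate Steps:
A = 0
y(Z, c) = Z*c (y(Z, c) = 0*Z + Z*c = 0 + Z*c = Z*c)
35*(-1) - 125*(4 + y(-2, 5))*2 = 35*(-1) - 125*(4 - 2*5)*2 = -35 - 125*(4 - 10)*2 = -35 - (-750)*2 = -35 - 125*(-12) = -35 + 1500 = 1465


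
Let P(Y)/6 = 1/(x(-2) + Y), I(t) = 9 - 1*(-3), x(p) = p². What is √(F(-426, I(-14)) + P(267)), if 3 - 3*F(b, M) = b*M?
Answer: √125218531/271 ≈ 41.292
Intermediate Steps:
I(t) = 12 (I(t) = 9 + 3 = 12)
F(b, M) = 1 - M*b/3 (F(b, M) = 1 - b*M/3 = 1 - M*b/3)
P(Y) = 6/(4 + Y) (P(Y) = 6/((-2)² + Y) = 6/(4 + Y))
√(F(-426, I(-14)) + P(267)) = √((1 - ⅓*12*(-426)) + 6/(4 + 267)) = √((1 + 1704) + 6/271) = √(1705 + 6*(1/271)) = √(1705 + 6/271) = √(462061/271) = √125218531/271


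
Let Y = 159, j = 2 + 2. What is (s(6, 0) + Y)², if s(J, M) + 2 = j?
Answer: 25921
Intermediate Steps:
j = 4
s(J, M) = 2 (s(J, M) = -2 + 4 = 2)
(s(6, 0) + Y)² = (2 + 159)² = 161² = 25921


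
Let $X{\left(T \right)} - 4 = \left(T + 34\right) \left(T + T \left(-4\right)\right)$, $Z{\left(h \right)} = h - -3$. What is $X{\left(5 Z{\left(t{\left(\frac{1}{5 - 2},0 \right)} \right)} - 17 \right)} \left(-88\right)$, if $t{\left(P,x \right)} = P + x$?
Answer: $- \frac{9944}{3} \approx -3314.7$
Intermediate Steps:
$Z{\left(h \right)} = 3 + h$ ($Z{\left(h \right)} = h + 3 = 3 + h$)
$X{\left(T \right)} = 4 - 3 T \left(34 + T\right)$ ($X{\left(T \right)} = 4 + \left(T + 34\right) \left(T + T \left(-4\right)\right) = 4 + \left(34 + T\right) \left(T - 4 T\right) = 4 + \left(34 + T\right) \left(- 3 T\right) = 4 - 3 T \left(34 + T\right)$)
$X{\left(5 Z{\left(t{\left(\frac{1}{5 - 2},0 \right)} \right)} - 17 \right)} \left(-88\right) = \left(4 - 102 \left(5 \left(3 + \left(\frac{1}{5 - 2} + 0\right)\right) - 17\right) - 3 \left(5 \left(3 + \left(\frac{1}{5 - 2} + 0\right)\right) - 17\right)^{2}\right) \left(-88\right) = \left(4 - 102 \left(5 \left(3 + \left(\frac{1}{3} + 0\right)\right) - 17\right) - 3 \left(5 \left(3 + \left(\frac{1}{3} + 0\right)\right) - 17\right)^{2}\right) \left(-88\right) = \left(4 - 102 \left(5 \left(3 + \frac{1}{3}\right) - 17\right) - 3 \left(5 \left(3 + \frac{1}{3}\right) - 17\right)^{2}\right) \left(-88\right) = \left(4 - 102 \left(5 \cdot \frac{10}{3} - 17\right) - 3 \left(5 \cdot \frac{10}{3} - 17\right)^{2}\right) \left(-88\right) = \left(4 - 102 \left(\frac{50}{3} - 17\right) - 3 \left(\frac{50}{3} - 17\right)^{2}\right) \left(-88\right) = \left(4 - -34 - 3 \left(- \frac{1}{3}\right)^{2}\right) \left(-88\right) = \left(4 + 34 - \frac{1}{3}\right) \left(-88\right) = \frac{113}{3} \left(-88\right) = - \frac{9944}{3}$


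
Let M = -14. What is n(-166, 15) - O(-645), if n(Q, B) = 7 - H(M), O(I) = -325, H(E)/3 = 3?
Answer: 323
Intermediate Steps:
H(E) = 9 (H(E) = 3*3 = 9)
n(Q, B) = -2 (n(Q, B) = 7 - 1*9 = 7 - 9 = -2)
n(-166, 15) - O(-645) = -2 - 1*(-325) = -2 + 325 = 323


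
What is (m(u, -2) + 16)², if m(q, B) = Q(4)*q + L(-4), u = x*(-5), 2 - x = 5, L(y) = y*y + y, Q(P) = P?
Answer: 7744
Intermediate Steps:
L(y) = y + y² (L(y) = y² + y = y + y²)
x = -3 (x = 2 - 1*5 = 2 - 5 = -3)
u = 15 (u = -3*(-5) = 15)
m(q, B) = 12 + 4*q (m(q, B) = 4*q - 4*(1 - 4) = 4*q - 4*(-3) = 4*q + 12 = 12 + 4*q)
(m(u, -2) + 16)² = ((12 + 4*15) + 16)² = ((12 + 60) + 16)² = (72 + 16)² = 88² = 7744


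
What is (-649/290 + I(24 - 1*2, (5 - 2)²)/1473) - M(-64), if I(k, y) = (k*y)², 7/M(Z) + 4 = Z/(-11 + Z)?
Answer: 446962573/16802020 ≈ 26.602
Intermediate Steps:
M(Z) = 7/(-4 + Z/(-11 + Z))
I(k, y) = k²*y²
(-649/290 + I(24 - 1*2, (5 - 2)²)/1473) - M(-64) = (-649/290 + ((24 - 1*2)²*((5 - 2)²)²)/1473) - 7*(11 - 1*(-64))/(-44 + 3*(-64)) = (-649*1/290 + ((24 - 2)²*(3²)²)*(1/1473)) - 7*(11 + 64)/(-44 - 192) = (-649/290 + (22²*9²)*(1/1473)) - 7*75/(-236) = (-649/290 + (484*81)*(1/1473)) - 7*(-1)*75/236 = (-649/290 + 39204*(1/1473)) - 1*(-525/236) = (-649/290 + 13068/491) + 525/236 = 3471061/142390 + 525/236 = 446962573/16802020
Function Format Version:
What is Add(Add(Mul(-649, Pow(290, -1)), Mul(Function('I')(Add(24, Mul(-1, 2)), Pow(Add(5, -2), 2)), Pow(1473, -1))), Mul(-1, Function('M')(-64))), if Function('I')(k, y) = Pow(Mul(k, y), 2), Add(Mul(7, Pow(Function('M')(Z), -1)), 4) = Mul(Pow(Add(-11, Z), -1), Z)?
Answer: Rational(446962573, 16802020) ≈ 26.602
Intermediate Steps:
Function('M')(Z) = Mul(7, Pow(Add(-4, Mul(Z, Pow(Add(-11, Z), -1))), -1)) (Function('M')(Z) = Mul(7, Pow(Add(-4, Mul(Pow(Add(-11, Z), -1), Z)), -1)) = Mul(7, Pow(Add(-4, Mul(Z, Pow(Add(-11, Z), -1))), -1)))
Function('I')(k, y) = Mul(Pow(k, 2), Pow(y, 2))
Add(Add(Mul(-649, Pow(290, -1)), Mul(Function('I')(Add(24, Mul(-1, 2)), Pow(Add(5, -2), 2)), Pow(1473, -1))), Mul(-1, Function('M')(-64))) = Add(Add(Mul(-649, Pow(290, -1)), Mul(Mul(Pow(Add(24, Mul(-1, 2)), 2), Pow(Pow(Add(5, -2), 2), 2)), Pow(1473, -1))), Mul(-1, Mul(7, Pow(Add(-44, Mul(3, -64)), -1), Add(11, Mul(-1, -64))))) = Add(Add(Mul(-649, Rational(1, 290)), Mul(Mul(Pow(Add(24, -2), 2), Pow(Pow(3, 2), 2)), Rational(1, 1473))), Mul(-1, Mul(7, Pow(Add(-44, -192), -1), Add(11, 64)))) = Add(Add(Rational(-649, 290), Mul(Mul(Pow(22, 2), Pow(9, 2)), Rational(1, 1473))), Mul(-1, Mul(7, Pow(-236, -1), 75))) = Add(Add(Rational(-649, 290), Mul(Mul(484, 81), Rational(1, 1473))), Mul(-1, Mul(7, Rational(-1, 236), 75))) = Add(Add(Rational(-649, 290), Mul(39204, Rational(1, 1473))), Mul(-1, Rational(-525, 236))) = Add(Add(Rational(-649, 290), Rational(13068, 491)), Rational(525, 236)) = Add(Rational(3471061, 142390), Rational(525, 236)) = Rational(446962573, 16802020)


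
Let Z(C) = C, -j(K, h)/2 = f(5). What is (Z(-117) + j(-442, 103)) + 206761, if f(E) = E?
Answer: 206634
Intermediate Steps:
j(K, h) = -10 (j(K, h) = -2*5 = -10)
(Z(-117) + j(-442, 103)) + 206761 = (-117 - 10) + 206761 = -127 + 206761 = 206634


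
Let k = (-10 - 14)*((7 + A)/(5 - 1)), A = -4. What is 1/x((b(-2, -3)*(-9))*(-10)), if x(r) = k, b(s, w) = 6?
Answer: -1/18 ≈ -0.055556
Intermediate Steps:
k = -18 (k = (-10 - 14)*((7 - 4)/(5 - 1)) = -72/4 = -24*3/4 = -18)
x(r) = -18
1/x((b(-2, -3)*(-9))*(-10)) = 1/(-18) = -1/18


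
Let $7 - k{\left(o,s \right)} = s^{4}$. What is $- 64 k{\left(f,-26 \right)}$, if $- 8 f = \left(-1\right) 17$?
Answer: $29246016$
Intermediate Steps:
$f = \frac{17}{8}$ ($f = - \frac{\left(-1\right) 17}{8} = \left(- \frac{1}{8}\right) \left(-17\right) = \frac{17}{8} \approx 2.125$)
$k{\left(o,s \right)} = 7 - s^{4}$
$- 64 k{\left(f,-26 \right)} = - 64 \left(7 - \left(-26\right)^{4}\right) = - 64 \left(7 - 456976\right) = \left(-64\right) \left(-456969\right) = 29246016$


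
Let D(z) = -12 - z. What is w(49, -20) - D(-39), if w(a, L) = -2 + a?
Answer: 20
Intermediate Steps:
w(49, -20) - D(-39) = (-2 + 49) - (-12 - 1*(-39)) = 47 - (-12 + 39) = 47 - 1*27 = 47 - 27 = 20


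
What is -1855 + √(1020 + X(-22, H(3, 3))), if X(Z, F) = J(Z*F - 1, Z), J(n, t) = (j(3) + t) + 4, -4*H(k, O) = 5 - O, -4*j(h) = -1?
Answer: -1855 + √4009/2 ≈ -1823.3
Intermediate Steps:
j(h) = ¼ (j(h) = -¼*(-1) = ¼)
H(k, O) = -5/4 + O/4 (H(k, O) = -(5 - O)/4 = -5/4 + O/4)
J(n, t) = 17/4 + t (J(n, t) = (¼ + t) + 4 = 17/4 + t)
X(Z, F) = 17/4 + Z
-1855 + √(1020 + X(-22, H(3, 3))) = -1855 + √(1020 + (17/4 - 22)) = -1855 + √(1020 - 71/4) = -1855 + √(4009/4) = -1855 + √4009/2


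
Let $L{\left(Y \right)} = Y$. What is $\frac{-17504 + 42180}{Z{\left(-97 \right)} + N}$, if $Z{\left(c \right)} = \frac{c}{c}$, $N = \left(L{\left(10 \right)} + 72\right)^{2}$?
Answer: $\frac{24676}{6725} \approx 3.6693$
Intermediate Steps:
$N = 6724$ ($N = \left(10 + 72\right)^{2} = 82^{2} = 6724$)
$Z{\left(c \right)} = 1$
$\frac{-17504 + 42180}{Z{\left(-97 \right)} + N} = \frac{-17504 + 42180}{1 + 6724} = \frac{24676}{6725}$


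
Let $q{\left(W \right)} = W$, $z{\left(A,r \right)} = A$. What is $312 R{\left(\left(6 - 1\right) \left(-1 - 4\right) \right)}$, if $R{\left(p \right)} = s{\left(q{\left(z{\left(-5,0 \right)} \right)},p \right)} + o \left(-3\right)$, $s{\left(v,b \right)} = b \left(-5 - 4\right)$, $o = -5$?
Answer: $74880$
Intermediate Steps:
$s{\left(v,b \right)} = - 9 b$ ($s{\left(v,b \right)} = b \left(-9\right) = - 9 b$)
$R{\left(p \right)} = 15 - 9 p$ ($R{\left(p \right)} = - 9 p - -15 = - 9 p + 15 = 15 - 9 p$)
$312 R{\left(\left(6 - 1\right) \left(-1 - 4\right) \right)} = 312 \left(15 - 9 \left(6 - 1\right) \left(-1 - 4\right)\right) = 312 \left(15 - 9 \cdot 5 \left(-5\right)\right) = 312 \left(15 - -225\right) = 312 \left(15 + 225\right) = 312 \cdot 240 = 74880$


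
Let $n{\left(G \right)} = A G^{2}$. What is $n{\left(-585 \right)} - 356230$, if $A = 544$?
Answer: $185814170$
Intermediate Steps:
$n{\left(G \right)} = 544 G^{2}$
$n{\left(-585 \right)} - 356230 = 544 \left(-585\right)^{2} - 356230 = 544 \cdot 342225 - 356230 = 186170400 - 356230 = 185814170$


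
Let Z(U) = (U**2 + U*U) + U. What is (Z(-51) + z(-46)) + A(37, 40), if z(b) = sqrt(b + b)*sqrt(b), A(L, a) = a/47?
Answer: 242137/47 - 46*sqrt(2) ≈ 5086.8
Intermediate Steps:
A(L, a) = a/47 (A(L, a) = a*(1/47) = a/47)
z(b) = b*sqrt(2) (z(b) = sqrt(2*b)*sqrt(b) = (sqrt(2)*sqrt(b))*sqrt(b) = b*sqrt(2))
Z(U) = U + 2*U**2 (Z(U) = (U**2 + U**2) + U = 2*U**2 + U = U + 2*U**2)
(Z(-51) + z(-46)) + A(37, 40) = (-51*(1 + 2*(-51)) - 46*sqrt(2)) + (1/47)*40 = (-51*(1 - 102) - 46*sqrt(2)) + 40/47 = (-51*(-101) - 46*sqrt(2)) + 40/47 = (5151 - 46*sqrt(2)) + 40/47 = 242137/47 - 46*sqrt(2)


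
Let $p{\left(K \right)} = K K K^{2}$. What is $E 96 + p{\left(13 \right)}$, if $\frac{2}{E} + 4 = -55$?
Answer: $\frac{1684907}{59} \approx 28558.0$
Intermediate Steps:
$E = - \frac{2}{59}$ ($E = \frac{2}{-4 - 55} = \frac{2}{-59} = 2 \left(- \frac{1}{59}\right) = - \frac{2}{59} \approx -0.033898$)
$p{\left(K \right)} = K^{4}$ ($p{\left(K \right)} = K^{2} K^{2} = K^{4}$)
$E 96 + p{\left(13 \right)} = \left(- \frac{2}{59}\right) 96 + 13^{4} = - \frac{192}{59} + 28561 = \frac{1684907}{59}$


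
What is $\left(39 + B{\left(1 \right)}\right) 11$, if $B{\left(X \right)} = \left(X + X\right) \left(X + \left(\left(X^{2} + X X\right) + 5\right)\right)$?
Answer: $605$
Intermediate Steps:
$B{\left(X \right)} = 2 X \left(5 + X + 2 X^{2}\right)$ ($B{\left(X \right)} = 2 X \left(X + \left(\left(X^{2} + X^{2}\right) + 5\right)\right) = 2 X \left(X + \left(2 X^{2} + 5\right)\right) = 2 X \left(X + \left(5 + 2 X^{2}\right)\right) = 2 X \left(5 + X + 2 X^{2}\right)$)
$\left(39 + B{\left(1 \right)}\right) 11 = \left(39 + 2 \cdot 1 \left(5 + 1 + 2 \cdot 1^{2}\right)\right) 11 = \left(39 + 2 \cdot 1 \left(5 + 1 + 2 \cdot 1\right)\right) 11 = \left(39 + 2 \cdot 1 \left(5 + 1 + 2\right)\right) 11 = \left(39 + 2 \cdot 1 \cdot 8\right) 11 = \left(39 + 16\right) 11 = 55 \cdot 11 = 605$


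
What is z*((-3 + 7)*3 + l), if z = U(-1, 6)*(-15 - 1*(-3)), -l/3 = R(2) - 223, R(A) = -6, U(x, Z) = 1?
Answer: -8388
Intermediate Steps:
l = 687 (l = -3*(-6 - 223) = -3*(-229) = 687)
z = -12 (z = 1*(-15 - 1*(-3)) = 1*(-15 + 3) = 1*(-12) = -12)
z*((-3 + 7)*3 + l) = -12*((-3 + 7)*3 + 687) = -12*(4*3 + 687) = -12*(12 + 687) = -12*699 = -8388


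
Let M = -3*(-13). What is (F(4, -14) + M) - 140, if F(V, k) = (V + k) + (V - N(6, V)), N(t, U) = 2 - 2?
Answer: -107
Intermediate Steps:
N(t, U) = 0
M = 39
F(V, k) = k + 2*V (F(V, k) = (V + k) + (V - 1*0) = (V + k) + (V + 0) = (V + k) + V = k + 2*V)
(F(4, -14) + M) - 140 = ((-14 + 2*4) + 39) - 140 = ((-14 + 8) + 39) - 140 = (-6 + 39) - 140 = 33 - 140 = -107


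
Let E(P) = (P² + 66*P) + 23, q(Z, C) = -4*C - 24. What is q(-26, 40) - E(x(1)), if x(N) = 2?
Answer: -343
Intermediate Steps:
q(Z, C) = -24 - 4*C
E(P) = 23 + P² + 66*P
q(-26, 40) - E(x(1)) = (-24 - 4*40) - (23 + 2² + 66*2) = (-24 - 160) - (23 + 4 + 132) = -184 - 1*159 = -184 - 159 = -343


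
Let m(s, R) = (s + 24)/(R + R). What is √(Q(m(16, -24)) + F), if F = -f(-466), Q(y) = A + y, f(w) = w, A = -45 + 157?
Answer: √20778/6 ≈ 24.024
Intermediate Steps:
A = 112
m(s, R) = (24 + s)/(2*R) (m(s, R) = (24 + s)/((2*R)) = (24 + s)*(1/(2*R)) = (24 + s)/(2*R))
Q(y) = 112 + y
F = 466 (F = -1*(-466) = 466)
√(Q(m(16, -24)) + F) = √((112 + (½)*(24 + 16)/(-24)) + 466) = √((112 + (½)*(-1/24)*40) + 466) = √((112 - ⅚) + 466) = √(667/6 + 466) = √(3463/6) = √20778/6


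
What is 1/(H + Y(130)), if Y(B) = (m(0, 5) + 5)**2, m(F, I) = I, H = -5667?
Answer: -1/5567 ≈ -0.00017963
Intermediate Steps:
Y(B) = 100 (Y(B) = (5 + 5)**2 = 10**2 = 100)
1/(H + Y(130)) = 1/(-5667 + 100) = 1/(-5567) = -1/5567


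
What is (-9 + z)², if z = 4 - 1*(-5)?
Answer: 0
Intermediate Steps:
z = 9 (z = 4 + 5 = 9)
(-9 + z)² = (-9 + 9)² = 0² = 0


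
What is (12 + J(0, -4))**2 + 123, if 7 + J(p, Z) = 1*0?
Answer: 148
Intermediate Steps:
J(p, Z) = -7 (J(p, Z) = -7 + 1*0 = -7 + 0 = -7)
(12 + J(0, -4))**2 + 123 = (12 - 7)**2 + 123 = 5**2 + 123 = 25 + 123 = 148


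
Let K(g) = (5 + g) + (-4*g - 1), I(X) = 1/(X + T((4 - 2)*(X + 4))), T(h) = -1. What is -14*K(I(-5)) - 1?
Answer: -64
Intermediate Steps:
I(X) = 1/(-1 + X) (I(X) = 1/(X - 1) = 1/(-1 + X))
K(g) = 4 - 3*g (K(g) = (5 + g) + (-1 - 4*g) = 4 - 3*g)
-14*K(I(-5)) - 1 = -14*(4 - 3/(-1 - 5)) - 1 = -14*(4 - 3/(-6)) - 1 = -14*(4 - 3*(-⅙)) - 1 = -14*(4 + ½) - 1 = -14*9/2 - 1 = -63 - 1 = -64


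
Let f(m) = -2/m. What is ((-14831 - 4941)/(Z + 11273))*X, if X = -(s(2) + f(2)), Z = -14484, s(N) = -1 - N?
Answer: 79088/3211 ≈ 24.630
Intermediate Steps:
X = 4 (X = -((-1 - 1*2) - 2/2) = -((-1 - 2) - 2*½) = -(-3 - 1) = -1*(-4) = 4)
((-14831 - 4941)/(Z + 11273))*X = ((-14831 - 4941)/(-14484 + 11273))*4 = -19772/(-3211)*4 = -19772*(-1/3211)*4 = (19772/3211)*4 = 79088/3211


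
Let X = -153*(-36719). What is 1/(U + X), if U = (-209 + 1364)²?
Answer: 1/6952032 ≈ 1.4384e-7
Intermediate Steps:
U = 1334025 (U = 1155² = 1334025)
X = 5618007
1/(U + X) = 1/(1334025 + 5618007) = 1/6952032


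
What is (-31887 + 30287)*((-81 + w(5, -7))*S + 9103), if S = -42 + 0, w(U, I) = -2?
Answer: -20142400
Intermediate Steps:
S = -42
(-31887 + 30287)*((-81 + w(5, -7))*S + 9103) = (-31887 + 30287)*((-81 - 2)*(-42) + 9103) = -1600*(-83*(-42) + 9103) = -1600*(3486 + 9103) = -1600*12589 = -20142400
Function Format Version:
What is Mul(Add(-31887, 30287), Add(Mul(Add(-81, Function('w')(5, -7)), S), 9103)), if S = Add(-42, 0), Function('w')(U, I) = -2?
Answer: -20142400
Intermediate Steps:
S = -42
Mul(Add(-31887, 30287), Add(Mul(Add(-81, Function('w')(5, -7)), S), 9103)) = Mul(Add(-31887, 30287), Add(Mul(Add(-81, -2), -42), 9103)) = Mul(-1600, Add(Mul(-83, -42), 9103)) = Mul(-1600, Add(3486, 9103)) = Mul(-1600, 12589) = -20142400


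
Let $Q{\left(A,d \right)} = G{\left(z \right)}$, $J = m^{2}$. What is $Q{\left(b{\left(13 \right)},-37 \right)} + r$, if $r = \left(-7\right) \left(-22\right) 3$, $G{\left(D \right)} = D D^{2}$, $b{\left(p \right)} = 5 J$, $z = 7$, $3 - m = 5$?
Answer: $805$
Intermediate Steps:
$m = -2$ ($m = 3 - 5 = -2$)
$J = 4$ ($J = \left(-2\right)^{2} = 4$)
$b{\left(p \right)} = 20$ ($b{\left(p \right)} = 5 \cdot 4 = 20$)
$G{\left(D \right)} = D^{3}$
$Q{\left(A,d \right)} = 343$ ($Q{\left(A,d \right)} = 7^{3} = 343$)
$r = 462$ ($r = 154 \cdot 3 = 462$)
$Q{\left(b{\left(13 \right)},-37 \right)} + r = 343 + 462 = 805$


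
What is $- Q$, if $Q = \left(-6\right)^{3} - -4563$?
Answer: $-4347$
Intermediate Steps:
$Q = 4347$ ($Q = -216 + 4563 = 4347$)
$- Q = \left(-1\right) 4347 = -4347$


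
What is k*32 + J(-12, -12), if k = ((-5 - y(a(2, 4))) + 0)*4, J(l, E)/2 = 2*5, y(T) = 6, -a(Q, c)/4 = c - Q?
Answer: -1388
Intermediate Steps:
a(Q, c) = -4*c + 4*Q (a(Q, c) = -4*(c - Q) = -4*c + 4*Q)
J(l, E) = 20 (J(l, E) = 2*(2*5) = 2*10 = 20)
k = -44 (k = ((-5 - 1*6) + 0)*4 = ((-5 - 6) + 0)*4 = (-11 + 0)*4 = -11*4 = -44)
k*32 + J(-12, -12) = -44*32 + 20 = -1408 + 20 = -1388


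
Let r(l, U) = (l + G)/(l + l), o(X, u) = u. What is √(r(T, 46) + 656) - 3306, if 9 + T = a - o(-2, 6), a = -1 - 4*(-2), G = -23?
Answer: -3306 + 11*√87/4 ≈ -3280.4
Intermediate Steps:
a = 7 (a = -1 + 8 = 7)
T = -8 (T = -9 + (7 - 1*6) = -9 + (7 - 6) = -9 + 1 = -8)
r(l, U) = (-23 + l)/(2*l) (r(l, U) = (l - 23)/(l + l) = (-23 + l)/((2*l)) = (-23 + l)*(1/(2*l)) = (-23 + l)/(2*l))
√(r(T, 46) + 656) - 3306 = √((½)*(-23 - 8)/(-8) + 656) - 3306 = √((½)*(-⅛)*(-31) + 656) - 3306 = √(31/16 + 656) - 3306 = √(10527/16) - 3306 = 11*√87/4 - 3306 = -3306 + 11*√87/4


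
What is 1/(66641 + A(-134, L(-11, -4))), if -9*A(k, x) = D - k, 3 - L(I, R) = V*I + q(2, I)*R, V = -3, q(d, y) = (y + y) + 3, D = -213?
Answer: 9/599848 ≈ 1.5004e-5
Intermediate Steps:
q(d, y) = 3 + 2*y (q(d, y) = 2*y + 3 = 3 + 2*y)
L(I, R) = 3 + 3*I - R*(3 + 2*I) (L(I, R) = 3 - (-3*I + (3 + 2*I)*R) = 3 - (-3*I + R*(3 + 2*I)) = 3 + (3*I - R*(3 + 2*I)) = 3 + 3*I - R*(3 + 2*I))
A(k, x) = 71/3 + k/9 (A(k, x) = -(-213 - k)/9 = 71/3 + k/9)
1/(66641 + A(-134, L(-11, -4))) = 1/(66641 + (71/3 + (⅑)*(-134))) = 1/(66641 + (71/3 - 134/9)) = 1/(66641 + 79/9) = 1/(599848/9) = 9/599848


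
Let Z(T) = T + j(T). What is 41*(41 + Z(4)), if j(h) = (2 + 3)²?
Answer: 2870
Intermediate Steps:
j(h) = 25 (j(h) = 5² = 25)
Z(T) = 25 + T (Z(T) = T + 25 = 25 + T)
41*(41 + Z(4)) = 41*(41 + (25 + 4)) = 41*(41 + 29) = 41*70 = 2870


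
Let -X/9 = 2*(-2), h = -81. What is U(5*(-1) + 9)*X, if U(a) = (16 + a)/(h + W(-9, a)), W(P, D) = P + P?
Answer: -80/11 ≈ -7.2727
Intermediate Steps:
W(P, D) = 2*P
U(a) = -16/99 - a/99 (U(a) = (16 + a)/(-81 + 2*(-9)) = (16 + a)/(-81 - 18) = (16 + a)/(-99) = (16 + a)*(-1/99) = -16/99 - a/99)
X = 36 (X = -18*(-2) = -9*(-4) = 36)
U(5*(-1) + 9)*X = (-16/99 - (5*(-1) + 9)/99)*36 = (-16/99 - (-5 + 9)/99)*36 = (-16/99 - 1/99*4)*36 = (-16/99 - 4/99)*36 = -20/99*36 = -80/11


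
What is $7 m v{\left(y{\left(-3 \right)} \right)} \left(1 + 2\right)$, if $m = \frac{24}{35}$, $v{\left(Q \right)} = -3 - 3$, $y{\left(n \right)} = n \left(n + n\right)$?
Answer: $- \frac{432}{5} \approx -86.4$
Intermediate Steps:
$y{\left(n \right)} = 2 n^{2}$ ($y{\left(n \right)} = n 2 n = 2 n^{2}$)
$v{\left(Q \right)} = -6$ ($v{\left(Q \right)} = -3 - 3 = -6$)
$m = \frac{24}{35}$ ($m = 24 \cdot \frac{1}{35} = \frac{24}{35} \approx 0.68571$)
$7 m v{\left(y{\left(-3 \right)} \right)} \left(1 + 2\right) = 7 \cdot \frac{24}{35} \left(- 6 \left(1 + 2\right)\right) = \frac{24 \left(\left(-6\right) 3\right)}{5} = \frac{24}{5} \left(-18\right) = - \frac{432}{5}$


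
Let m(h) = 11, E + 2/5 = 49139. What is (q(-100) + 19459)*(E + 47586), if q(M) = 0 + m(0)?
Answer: 1883227962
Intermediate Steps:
E = 245693/5 (E = -⅖ + 49139 = 245693/5 ≈ 49139.)
q(M) = 11 (q(M) = 0 + 11 = 11)
(q(-100) + 19459)*(E + 47586) = (11 + 19459)*(245693/5 + 47586) = 19470*(483623/5) = 1883227962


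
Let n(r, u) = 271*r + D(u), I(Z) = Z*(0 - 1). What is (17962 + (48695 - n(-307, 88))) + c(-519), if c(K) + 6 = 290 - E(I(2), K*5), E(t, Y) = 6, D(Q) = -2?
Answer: 150134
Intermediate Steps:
I(Z) = -Z (I(Z) = Z*(-1) = -Z)
n(r, u) = -2 + 271*r (n(r, u) = 271*r - 2 = -2 + 271*r)
c(K) = 278 (c(K) = -6 + (290 - 1*6) = -6 + (290 - 6) = -6 + 284 = 278)
(17962 + (48695 - n(-307, 88))) + c(-519) = (17962 + (48695 - (-2 + 271*(-307)))) + 278 = (17962 + (48695 - (-2 - 83197))) + 278 = (17962 + (48695 - 1*(-83199))) + 278 = (17962 + (48695 + 83199)) + 278 = (17962 + 131894) + 278 = 149856 + 278 = 150134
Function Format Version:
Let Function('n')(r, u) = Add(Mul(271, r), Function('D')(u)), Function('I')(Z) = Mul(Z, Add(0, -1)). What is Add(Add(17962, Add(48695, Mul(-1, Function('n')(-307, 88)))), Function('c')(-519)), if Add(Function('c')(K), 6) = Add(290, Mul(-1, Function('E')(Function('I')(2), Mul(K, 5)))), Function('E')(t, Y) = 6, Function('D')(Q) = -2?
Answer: 150134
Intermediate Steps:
Function('I')(Z) = Mul(-1, Z) (Function('I')(Z) = Mul(Z, -1) = Mul(-1, Z))
Function('n')(r, u) = Add(-2, Mul(271, r)) (Function('n')(r, u) = Add(Mul(271, r), -2) = Add(-2, Mul(271, r)))
Function('c')(K) = 278 (Function('c')(K) = Add(-6, Add(290, Mul(-1, 6))) = Add(-6, Add(290, -6)) = Add(-6, 284) = 278)
Add(Add(17962, Add(48695, Mul(-1, Function('n')(-307, 88)))), Function('c')(-519)) = Add(Add(17962, Add(48695, Mul(-1, Add(-2, Mul(271, -307))))), 278) = Add(Add(17962, Add(48695, Mul(-1, Add(-2, -83197)))), 278) = Add(Add(17962, Add(48695, Mul(-1, -83199))), 278) = Add(Add(17962, Add(48695, 83199)), 278) = Add(Add(17962, 131894), 278) = Add(149856, 278) = 150134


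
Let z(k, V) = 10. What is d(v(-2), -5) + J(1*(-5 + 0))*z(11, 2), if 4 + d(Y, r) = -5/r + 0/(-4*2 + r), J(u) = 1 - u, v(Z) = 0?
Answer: 57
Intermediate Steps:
d(Y, r) = -4 - 5/r (d(Y, r) = -4 + (-5/r + 0/(-4*2 + r)) = -4 + (-5/r + 0/(-8 + r)) = -4 + (-5/r + 0) = -4 - 5/r)
d(v(-2), -5) + J(1*(-5 + 0))*z(11, 2) = (-4 - 5/(-5)) + (1 - (-5 + 0))*10 = (-4 - 5*(-⅕)) + (1 - (-5))*10 = (-4 + 1) + (1 - 1*(-5))*10 = -3 + (1 + 5)*10 = -3 + 6*10 = -3 + 60 = 57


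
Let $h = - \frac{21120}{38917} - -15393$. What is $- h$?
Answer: $- \frac{599028261}{38917} \approx -15392.0$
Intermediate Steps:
$h = \frac{599028261}{38917}$ ($h = \left(-21120\right) \frac{1}{38917} + 15393 = - \frac{21120}{38917} + 15393 = \frac{599028261}{38917} \approx 15392.0$)
$- h = \left(-1\right) \frac{599028261}{38917} = - \frac{599028261}{38917}$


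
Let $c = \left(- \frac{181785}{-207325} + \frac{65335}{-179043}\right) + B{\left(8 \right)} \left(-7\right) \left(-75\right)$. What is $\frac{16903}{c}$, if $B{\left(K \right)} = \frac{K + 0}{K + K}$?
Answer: $\frac{250976352338970}{3905210148527} \approx 64.267$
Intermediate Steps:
$B{\left(K \right)} = \frac{1}{2}$ ($B{\left(K \right)} = \frac{K}{2 K} = K \frac{1}{2 K} = \frac{1}{2}$)
$c = \frac{3905210148527}{14848035990}$ ($c = \left(- \frac{181785}{-207325} + \frac{65335}{-179043}\right) + \frac{1}{2} \left(-7\right) \left(-75\right) = \left(\left(-181785\right) \left(- \frac{1}{207325}\right) + 65335 \left(- \frac{1}{179043}\right)\right) - - \frac{525}{2} = \left(\frac{36357}{41465} - \frac{65335}{179043}\right) + \frac{525}{2} = \frac{3800350576}{7424017995} + \frac{525}{2} = \frac{3905210148527}{14848035990} \approx 263.01$)
$\frac{16903}{c} = \frac{16903}{\frac{3905210148527}{14848035990}} = 16903 \cdot \frac{14848035990}{3905210148527} = \frac{250976352338970}{3905210148527}$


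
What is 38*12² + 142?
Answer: 5614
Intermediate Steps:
38*12² + 142 = 38*144 + 142 = 5472 + 142 = 5614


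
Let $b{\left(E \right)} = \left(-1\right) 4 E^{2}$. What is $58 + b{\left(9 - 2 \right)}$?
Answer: $-138$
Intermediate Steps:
$b{\left(E \right)} = - 4 E^{2}$
$58 + b{\left(9 - 2 \right)} = 58 - 4 \left(9 - 2\right)^{2} = 58 - 4 \cdot 7^{2} = 58 - 196 = -138$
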